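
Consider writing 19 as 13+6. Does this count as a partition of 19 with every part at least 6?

Yes

The parts sum to 19, and the condition 'every summand is at least 6' holds.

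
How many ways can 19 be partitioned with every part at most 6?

Direct enumeration gives 235 partitions.

235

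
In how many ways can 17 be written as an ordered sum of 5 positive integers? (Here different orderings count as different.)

A composition of 17 into 5 positive parts is chosen by placing 4 dividers among the 16 gaps between 17 units: C(16,4) = 1820.

1820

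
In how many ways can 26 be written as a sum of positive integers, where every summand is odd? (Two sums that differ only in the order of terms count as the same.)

Systematic enumeration (by largest part, then next-largest, …) yields 165.

165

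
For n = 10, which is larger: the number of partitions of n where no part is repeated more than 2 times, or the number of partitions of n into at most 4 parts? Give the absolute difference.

1

Partitions of 10 where no part is repeated more than 2 times: 22.
Partitions of 10 into at most 4 parts: 23.
|22 − 23| = 1.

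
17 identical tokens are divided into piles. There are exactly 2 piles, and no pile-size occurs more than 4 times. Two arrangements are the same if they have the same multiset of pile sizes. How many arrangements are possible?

8

They are:
16,1
15,2
14,3
13,4
12,5
11,6
10,7
9,8
Counting gives 8.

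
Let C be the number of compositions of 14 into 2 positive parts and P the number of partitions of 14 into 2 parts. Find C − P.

Compositions: C(13,1) = 13.
Partitions of 14 into exactly 2 parts: 7.
Difference: 13 − 7 = 6.

6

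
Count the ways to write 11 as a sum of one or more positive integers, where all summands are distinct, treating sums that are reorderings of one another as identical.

The partitions of 11 that satisfy the conditions:
11
10,1
9,2
8,3
8,2,1
7,4
7,3,1
6,5
6,4,1
6,3,2
5,4,2
5,3,2,1

12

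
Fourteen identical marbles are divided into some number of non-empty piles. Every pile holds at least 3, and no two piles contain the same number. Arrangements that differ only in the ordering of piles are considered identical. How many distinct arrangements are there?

7

They are:
14
11, 3
10, 4
9, 5
8, 6
7, 4, 3
6, 5, 3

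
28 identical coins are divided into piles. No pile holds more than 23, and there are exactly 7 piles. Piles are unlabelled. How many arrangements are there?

Counting exhaustively, 436 partitions satisfy the conditions.

436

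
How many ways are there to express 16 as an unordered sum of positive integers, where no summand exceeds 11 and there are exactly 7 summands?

There are too many to list fully; the first 12 (by largest part) are:
1+1+1+1+1+1+10
1+1+1+1+1+2+9
1+1+1+1+1+3+8
1+1+1+1+2+2+8
1+1+1+1+1+4+7
1+1+1+1+2+3+7
1+1+1+2+2+2+7
1+1+1+1+1+5+6
1+1+1+1+2+4+6
1+1+1+1+3+3+6
1+1+1+2+2+3+6
1+1+2+2+2+2+6
…and 16 more, for 28 total.

28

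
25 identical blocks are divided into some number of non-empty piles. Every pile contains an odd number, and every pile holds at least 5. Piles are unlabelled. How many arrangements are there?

7

Listing the qualifying partitions of 25:
25
15,5,5
13,7,5
11,9,5
11,7,7
9,9,7
5,5,5,5,5
That's 7 in total.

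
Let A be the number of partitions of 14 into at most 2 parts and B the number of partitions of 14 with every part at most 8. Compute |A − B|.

108

Partitions of 14 into at most 2 parts: 8.
Partitions of 14 with every part at most 8: 116.
|8 − 116| = 108.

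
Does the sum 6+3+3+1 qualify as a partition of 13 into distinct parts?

The parts sum to 13, and the condition 'all summands are distinct' is violated.

No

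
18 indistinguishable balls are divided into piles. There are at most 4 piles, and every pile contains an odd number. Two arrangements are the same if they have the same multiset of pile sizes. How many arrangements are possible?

16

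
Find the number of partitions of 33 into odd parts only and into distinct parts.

They are:
33
29 + 3 + 1
27 + 5 + 1
25 + 7 + 1
25 + 5 + 3
23 + 9 + 1
23 + 7 + 3
21 + 11 + 1
21 + 9 + 3
21 + 7 + 5
19 + 13 + 1
19 + 11 + 3
19 + 9 + 5
17 + 15 + 1
17 + 13 + 3
17 + 11 + 5
17 + 9 + 7
17 + 7 + 5 + 3 + 1
15 + 13 + 5
15 + 11 + 7
15 + 9 + 5 + 3 + 1
13 + 11 + 9
13 + 11 + 5 + 3 + 1
13 + 9 + 7 + 3 + 1
11 + 9 + 7 + 5 + 1

25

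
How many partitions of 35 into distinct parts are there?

585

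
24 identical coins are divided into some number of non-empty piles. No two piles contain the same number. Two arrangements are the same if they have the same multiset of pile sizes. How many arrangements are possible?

122

Systematic enumeration (by largest part, then next-largest, …) yields 122.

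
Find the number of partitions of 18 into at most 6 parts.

199

Systematic enumeration (by largest part, then next-largest, …) yields 199.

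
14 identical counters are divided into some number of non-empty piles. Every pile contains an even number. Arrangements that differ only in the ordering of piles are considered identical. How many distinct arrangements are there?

15

Listing the qualifying partitions of 14:
14
12+2
10+4
10+2+2
8+6
8+4+2
8+2+2+2
6+6+2
6+4+4
6+4+2+2
6+2+2+2+2
4+4+4+2
4+4+2+2+2
4+2+2+2+2+2
2+2+2+2+2+2+2
Counting gives 15.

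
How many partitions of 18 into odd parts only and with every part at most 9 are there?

A partial list (first 12 by largest part):
9, 9
9, 7, 1, 1
9, 5, 3, 1
9, 5, 1, 1, 1, 1
9, 3, 3, 3
9, 3, 3, 1, 1, 1
9, 3, 1, 1, 1, 1, 1, 1
9, 1, 1, 1, 1, 1, 1, 1, 1, 1
7, 7, 3, 1
7, 7, 1, 1, 1, 1
7, 5, 5, 1
7, 5, 3, 3
…and 23 more, for 35 total.

35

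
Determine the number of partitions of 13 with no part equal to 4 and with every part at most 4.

Listing the qualifying partitions of 13:
3+3+3+3+1
3+3+3+2+2
3+3+3+2+1+1
3+3+3+1+1+1+1
3+3+2+2+2+1
3+3+2+2+1+1+1
3+3+2+1+1+1+1+1
3+3+1+1+1+1+1+1+1
3+2+2+2+2+2
3+2+2+2+2+1+1
3+2+2+2+1+1+1+1
3+2+2+1+1+1+1+1+1
3+2+1+1+1+1+1+1+1+1
3+1+1+1+1+1+1+1+1+1+1
2+2+2+2+2+2+1
2+2+2+2+2+1+1+1
2+2+2+2+1+1+1+1+1
2+2+2+1+1+1+1+1+1+1
2+2+1+1+1+1+1+1+1+1+1
2+1+1+1+1+1+1+1+1+1+1+1
1+1+1+1+1+1+1+1+1+1+1+1+1

21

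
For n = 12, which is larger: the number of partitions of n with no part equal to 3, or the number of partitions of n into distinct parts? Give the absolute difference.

32

Partitions of 12 with no part equal to 3: 47.
Partitions of 12 into distinct parts: 15.
|47 − 15| = 32.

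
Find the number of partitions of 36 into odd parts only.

668

Enumerating by decreasing first part gives 668 partitions in all.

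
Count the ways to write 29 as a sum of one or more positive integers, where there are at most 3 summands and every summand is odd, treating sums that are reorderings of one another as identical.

The partitions of 29 that satisfy the conditions:
29
27,1,1
25,3,1
23,5,1
23,3,3
21,7,1
21,5,3
19,9,1
19,7,3
19,5,5
17,11,1
17,9,3
17,7,5
15,13,1
15,11,3
15,9,5
15,7,7
13,13,3
13,11,5
13,9,7
11,11,7
11,9,9

22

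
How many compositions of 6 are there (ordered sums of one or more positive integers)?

32

The number of compositions of n is 2^(n−1); here 2^5 = 32.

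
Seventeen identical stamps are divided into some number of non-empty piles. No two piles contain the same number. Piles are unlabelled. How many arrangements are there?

A partial list (first 12 by largest part):
17
16, 1
15, 2
14, 3
14, 2, 1
13, 4
13, 3, 1
12, 5
12, 4, 1
12, 3, 2
11, 6
11, 5, 1
…and 26 more, for 38 total.

38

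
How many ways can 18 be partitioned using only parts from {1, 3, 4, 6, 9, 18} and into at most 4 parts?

Enumerating:
18
9 + 9
9 + 6 + 3
9 + 4 + 4 + 1
9 + 3 + 3 + 3
6 + 6 + 6
6 + 6 + 3 + 3
6 + 4 + 4 + 4
Counting gives 8.

8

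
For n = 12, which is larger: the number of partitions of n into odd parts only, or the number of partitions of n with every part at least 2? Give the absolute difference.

Partitions of 12 into odd parts only: 15.
Partitions of 12 with every part at least 2: 21.
|15 − 21| = 6.

6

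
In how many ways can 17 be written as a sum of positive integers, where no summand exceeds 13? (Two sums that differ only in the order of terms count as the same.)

There are 290 such partitions.

290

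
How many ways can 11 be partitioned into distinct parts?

The partitions of 11 that satisfy the conditions:
11
10+1
9+2
8+3
8+2+1
7+4
7+3+1
6+5
6+4+1
6+3+2
5+4+2
5+3+2+1
Counting gives 12.

12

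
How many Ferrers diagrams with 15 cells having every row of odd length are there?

27

There are too many to list fully; the first 12 (by largest part) are:
15
13, 1, 1
11, 3, 1
11, 1, 1, 1, 1
9, 5, 1
9, 3, 3
9, 3, 1, 1, 1
9, 1, 1, 1, 1, 1, 1
7, 7, 1
7, 5, 3
7, 5, 1, 1, 1
7, 3, 3, 1, 1
…and 15 more, for 27 total.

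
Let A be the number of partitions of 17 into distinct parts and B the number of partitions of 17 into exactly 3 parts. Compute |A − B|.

Partitions of 17 into distinct parts: 38.
Partitions of 17 into exactly 3 parts: 24.
|38 − 24| = 14.

14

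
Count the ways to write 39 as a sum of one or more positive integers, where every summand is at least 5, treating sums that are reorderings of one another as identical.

Direct enumeration gives 272 partitions.

272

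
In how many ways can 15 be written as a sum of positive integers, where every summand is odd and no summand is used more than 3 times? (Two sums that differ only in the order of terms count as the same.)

13

Enumerating:
15
1+1+13
1+3+11
1+5+9
3+3+9
1+1+1+3+9
1+7+7
3+5+7
1+1+1+5+7
1+1+3+3+7
5+5+5
1+1+3+5+5
1+3+3+3+5
That's 13 in total.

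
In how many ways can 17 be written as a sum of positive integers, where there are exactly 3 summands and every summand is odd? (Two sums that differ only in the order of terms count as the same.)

8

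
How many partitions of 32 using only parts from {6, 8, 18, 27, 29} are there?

They are:
6,8,18
8,8,8,8
6,6,6,6,8
Counting gives 3.

3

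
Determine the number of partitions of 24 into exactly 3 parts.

A partial list (first 12 by largest part):
22+1+1
21+2+1
20+3+1
20+2+2
19+4+1
19+3+2
18+5+1
18+4+2
18+3+3
17+6+1
17+5+2
17+4+3
…and 36 more, for 48 total.

48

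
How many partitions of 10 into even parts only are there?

7

They are:
10
8,2
6,4
6,2,2
4,4,2
4,2,2,2
2,2,2,2,2
Counting gives 7.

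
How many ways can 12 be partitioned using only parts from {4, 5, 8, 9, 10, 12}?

Listing the qualifying partitions of 12:
12
8+4
4+4+4
Counting gives 3.

3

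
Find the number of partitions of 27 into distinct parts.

Enumerating by decreasing first part gives 192 partitions in all.

192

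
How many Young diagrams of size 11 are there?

A partial list (first 12 by largest part):
11
10+1
9+2
9+1+1
8+3
8+2+1
8+1+1+1
7+4
7+3+1
7+2+2
7+2+1+1
7+1+1+1+1
…and 44 more, for 56 total.

56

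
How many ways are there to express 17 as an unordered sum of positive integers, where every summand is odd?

There are too many to list fully; the first 12 (by largest part) are:
17
15+1+1
13+3+1
13+1+1+1+1
11+5+1
11+3+3
11+3+1+1+1
11+1+1+1+1+1+1
9+7+1
9+5+3
9+5+1+1+1
9+3+3+1+1
…and 26 more, for 38 total.

38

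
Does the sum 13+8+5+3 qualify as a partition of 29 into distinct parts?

Yes

The parts sum to 29, and the condition 'all summands are distinct' holds.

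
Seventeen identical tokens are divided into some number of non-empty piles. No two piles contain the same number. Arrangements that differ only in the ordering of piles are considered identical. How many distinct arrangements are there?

A partial list (first 12 by largest part):
17
16,1
15,2
14,3
14,2,1
13,4
13,3,1
12,5
12,4,1
12,3,2
11,6
11,5,1
…and 26 more, for 38 total.

38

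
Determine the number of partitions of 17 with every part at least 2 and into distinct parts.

The partitions of 17 that satisfy the conditions:
17
15,2
14,3
13,4
12,5
12,3,2
11,6
11,4,2
10,7
10,5,2
10,4,3
9,8
9,6,2
9,5,3
8,7,2
8,6,3
8,5,4
8,4,3,2
7,6,4
7,5,3,2
6,5,4,2
Counting gives 21.

21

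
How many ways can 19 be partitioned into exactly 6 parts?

Direct enumeration gives 71 partitions.

71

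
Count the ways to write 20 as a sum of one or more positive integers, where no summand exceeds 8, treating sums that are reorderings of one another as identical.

Systematic enumeration (by largest part, then next-largest, …) yields 434.

434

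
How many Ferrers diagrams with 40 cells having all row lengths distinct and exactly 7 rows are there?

A partial list (first 12 by largest part):
19+6+5+4+3+2+1
18+7+5+4+3+2+1
17+8+5+4+3+2+1
17+7+6+4+3+2+1
16+9+5+4+3+2+1
16+8+6+4+3+2+1
16+7+6+5+3+2+1
15+10+5+4+3+2+1
15+9+6+4+3+2+1
15+8+7+4+3+2+1
15+8+6+5+3+2+1
15+7+6+5+4+2+1
…and 53 more, for 65 total.

65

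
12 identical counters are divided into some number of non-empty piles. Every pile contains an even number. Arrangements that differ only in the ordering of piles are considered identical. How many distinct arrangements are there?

The partitions of 12 that satisfy the conditions:
12
2+10
4+8
2+2+8
6+6
2+4+6
2+2+2+6
4+4+4
2+2+4+4
2+2+2+2+4
2+2+2+2+2+2

11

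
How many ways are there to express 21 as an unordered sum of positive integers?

Enumerating by decreasing first part gives 792 partitions in all.

792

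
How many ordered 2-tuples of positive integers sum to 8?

7

Place 1 bars in the 7 internal gaps of a row of 8 dots: C(7,1) = 7.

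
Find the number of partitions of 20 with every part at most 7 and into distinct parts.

Listing the qualifying partitions of 20:
7,6,5,2
7,6,4,3
7,6,4,2,1
7,5,4,3,1
6,5,4,3,2
That's 5 in total.

5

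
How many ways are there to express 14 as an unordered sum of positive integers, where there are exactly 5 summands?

23

Enumerating:
10 + 1 + 1 + 1 + 1
9 + 2 + 1 + 1 + 1
8 + 3 + 1 + 1 + 1
8 + 2 + 2 + 1 + 1
7 + 4 + 1 + 1 + 1
7 + 3 + 2 + 1 + 1
7 + 2 + 2 + 2 + 1
6 + 5 + 1 + 1 + 1
6 + 4 + 2 + 1 + 1
6 + 3 + 3 + 1 + 1
6 + 3 + 2 + 2 + 1
6 + 2 + 2 + 2 + 2
5 + 5 + 2 + 1 + 1
5 + 4 + 3 + 1 + 1
5 + 4 + 2 + 2 + 1
5 + 3 + 3 + 2 + 1
5 + 3 + 2 + 2 + 2
4 + 4 + 4 + 1 + 1
4 + 4 + 3 + 2 + 1
4 + 4 + 2 + 2 + 2
4 + 3 + 3 + 3 + 1
4 + 3 + 3 + 2 + 2
3 + 3 + 3 + 3 + 2
Counting gives 23.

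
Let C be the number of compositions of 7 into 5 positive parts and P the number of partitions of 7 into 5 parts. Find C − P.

13

Ordered (compositions into 5 parts): C(6,4) = 15.
Partitions of 7 into exactly 5 parts: 2.
Difference: 15 − 2 = 13.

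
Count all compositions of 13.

4096

There are 12 gaps and each independently is a cut or not, giving 2^12 = 4096.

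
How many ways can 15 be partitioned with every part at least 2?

There are too many to list fully; the first 12 (by largest part) are:
15
13, 2
12, 3
11, 4
11, 2, 2
10, 5
10, 3, 2
9, 6
9, 4, 2
9, 3, 3
9, 2, 2, 2
8, 7
…and 29 more, for 41 total.

41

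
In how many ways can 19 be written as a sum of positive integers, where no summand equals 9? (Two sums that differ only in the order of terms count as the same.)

448

Enumerating by decreasing first part gives 448 partitions in all.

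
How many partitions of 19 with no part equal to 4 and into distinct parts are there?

36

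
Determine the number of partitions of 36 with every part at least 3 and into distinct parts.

201

Direct enumeration gives 201 partitions.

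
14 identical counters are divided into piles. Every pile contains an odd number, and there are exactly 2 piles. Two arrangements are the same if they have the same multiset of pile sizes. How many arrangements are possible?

4

The partitions of 14 that satisfy the conditions:
13 + 1
11 + 3
9 + 5
7 + 7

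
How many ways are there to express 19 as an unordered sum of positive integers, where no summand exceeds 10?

423

Direct enumeration gives 423 partitions.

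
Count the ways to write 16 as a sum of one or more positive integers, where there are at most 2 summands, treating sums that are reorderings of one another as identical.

9

They are:
16
15+1
14+2
13+3
12+4
11+5
10+6
9+7
8+8
Counting gives 9.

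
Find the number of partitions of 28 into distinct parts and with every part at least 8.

8

Enumerating:
28
20 + 8
19 + 9
18 + 10
17 + 11
16 + 12
15 + 13
11 + 9 + 8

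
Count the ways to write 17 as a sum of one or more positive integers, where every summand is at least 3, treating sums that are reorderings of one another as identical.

They are:
17
14+3
13+4
12+5
11+6
11+3+3
10+7
10+4+3
9+8
9+5+3
9+4+4
8+6+3
8+5+4
8+3+3+3
7+7+3
7+6+4
7+5+5
7+4+3+3
6+6+5
6+5+3+3
6+4+4+3
5+5+4+3
5+4+4+4
5+3+3+3+3
4+4+3+3+3
Counting gives 25.

25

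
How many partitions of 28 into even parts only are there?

135

Systematic enumeration (by largest part, then next-largest, …) yields 135.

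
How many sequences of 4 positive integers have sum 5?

Place 3 bars in the 4 internal gaps of a row of 5 dots: C(4,3) = 4.

4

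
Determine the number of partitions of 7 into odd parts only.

Enumerating:
7
5,1,1
3,3,1
3,1,1,1,1
1,1,1,1,1,1,1
Counting gives 5.

5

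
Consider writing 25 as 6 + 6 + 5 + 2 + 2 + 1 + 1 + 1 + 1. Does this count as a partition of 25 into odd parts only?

The parts sum to 25, and the condition 'every summand is odd' is violated.

No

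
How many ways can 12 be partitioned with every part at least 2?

21

Enumerating:
12
10+2
9+3
8+4
8+2+2
7+5
7+3+2
6+6
6+4+2
6+3+3
6+2+2+2
5+5+2
5+4+3
5+3+2+2
4+4+4
4+4+2+2
4+3+3+2
4+2+2+2+2
3+3+3+3
3+3+2+2+2
2+2+2+2+2+2
Counting gives 21.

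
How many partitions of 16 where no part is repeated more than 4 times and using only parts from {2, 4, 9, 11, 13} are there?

3

The partitions of 16 that satisfy the conditions:
4, 4, 4, 4
4, 4, 4, 2, 2
4, 4, 2, 2, 2, 2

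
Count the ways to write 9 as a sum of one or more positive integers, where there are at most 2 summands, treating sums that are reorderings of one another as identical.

5

They are:
9
8 + 1
7 + 2
6 + 3
5 + 4
Counting gives 5.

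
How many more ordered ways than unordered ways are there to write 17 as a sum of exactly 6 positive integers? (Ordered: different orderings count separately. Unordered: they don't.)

Ordered (compositions into 6 parts): C(16,5) = 4368.
Partitions of 17 into exactly 6 parts: 44.
Difference: 4368 − 44 = 4324.

4324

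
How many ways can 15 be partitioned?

176

Direct enumeration gives 176 partitions.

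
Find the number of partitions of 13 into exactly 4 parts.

Listing the qualifying partitions of 13:
10, 1, 1, 1
9, 2, 1, 1
8, 3, 1, 1
8, 2, 2, 1
7, 4, 1, 1
7, 3, 2, 1
7, 2, 2, 2
6, 5, 1, 1
6, 4, 2, 1
6, 3, 3, 1
6, 3, 2, 2
5, 5, 2, 1
5, 4, 3, 1
5, 4, 2, 2
5, 3, 3, 2
4, 4, 4, 1
4, 4, 3, 2
4, 3, 3, 3

18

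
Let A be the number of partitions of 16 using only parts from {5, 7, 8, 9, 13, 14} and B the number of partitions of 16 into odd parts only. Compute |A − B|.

Partitions of 16 using only parts from {5, 7, 8, 9, 13, 14}: 2.
Partitions of 16 into odd parts only: 32.
|2 − 32| = 30.

30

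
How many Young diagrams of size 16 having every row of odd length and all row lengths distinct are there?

Enumerating:
15,1
13,3
11,5
9,7
7,5,3,1
Counting gives 5.

5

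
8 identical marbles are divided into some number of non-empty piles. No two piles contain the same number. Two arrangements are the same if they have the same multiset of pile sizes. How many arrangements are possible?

6

The partitions of 8 that satisfy the conditions:
8
7 + 1
6 + 2
5 + 3
5 + 2 + 1
4 + 3 + 1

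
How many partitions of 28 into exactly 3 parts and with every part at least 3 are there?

40

There are too many to list fully; the first 12 (by largest part) are:
22+3+3
21+4+3
20+5+3
20+4+4
19+6+3
19+5+4
18+7+3
18+6+4
18+5+5
17+8+3
17+7+4
17+6+5
…and 28 more, for 40 total.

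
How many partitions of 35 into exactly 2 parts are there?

They are:
1, 34
2, 33
3, 32
4, 31
5, 30
6, 29
7, 28
8, 27
9, 26
10, 25
11, 24
12, 23
13, 22
14, 21
15, 20
16, 19
17, 18
That's 17 in total.

17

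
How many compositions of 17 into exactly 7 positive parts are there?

Place 6 bars in the 16 internal gaps of a row of 17 dots: C(16,6) = 8008.

8008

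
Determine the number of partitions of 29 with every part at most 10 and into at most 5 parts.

127

There are 127 such partitions.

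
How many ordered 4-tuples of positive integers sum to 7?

20

Equivalently, choose which 3 of the 6 gaps become plus signs: C(6,3) = 20.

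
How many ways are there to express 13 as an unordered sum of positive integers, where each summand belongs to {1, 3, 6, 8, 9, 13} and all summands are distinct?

2

Listing the qualifying partitions of 13:
13
9, 3, 1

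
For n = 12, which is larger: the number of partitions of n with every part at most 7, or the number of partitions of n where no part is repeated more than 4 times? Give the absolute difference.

5

Partitions of 12 with every part at most 7: 65.
Partitions of 12 where no part is repeated more than 4 times: 60.
|65 − 60| = 5.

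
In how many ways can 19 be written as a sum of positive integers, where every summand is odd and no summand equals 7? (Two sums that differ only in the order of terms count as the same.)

39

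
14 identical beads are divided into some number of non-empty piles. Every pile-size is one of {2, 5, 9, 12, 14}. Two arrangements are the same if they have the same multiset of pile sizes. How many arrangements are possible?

They are:
14
2,12
5,9
2,2,5,5
2,2,2,2,2,2,2

5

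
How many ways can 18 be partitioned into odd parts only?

A partial list (first 12 by largest part):
17,1
15,3
15,1,1,1
13,5
13,3,1,1
13,1,1,1,1,1
11,7
11,5,1,1
11,3,3,1
11,3,1,1,1,1
11,1,1,1,1,1,1,1
9,9
…and 34 more, for 46 total.

46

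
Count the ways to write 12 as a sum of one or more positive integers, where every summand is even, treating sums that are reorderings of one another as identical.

Enumerating:
12
2,10
4,8
2,2,8
6,6
2,4,6
2,2,2,6
4,4,4
2,2,4,4
2,2,2,2,4
2,2,2,2,2,2

11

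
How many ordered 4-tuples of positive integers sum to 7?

A composition of 7 into 4 positive parts is chosen by placing 3 dividers among the 6 gaps between 7 units: C(6,3) = 20.

20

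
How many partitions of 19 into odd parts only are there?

54

A partial list (first 12 by largest part):
19
17,1,1
15,3,1
15,1,1,1,1
13,5,1
13,3,3
13,3,1,1,1
13,1,1,1,1,1,1
11,7,1
11,5,3
11,5,1,1,1
11,3,3,1,1
…and 42 more, for 54 total.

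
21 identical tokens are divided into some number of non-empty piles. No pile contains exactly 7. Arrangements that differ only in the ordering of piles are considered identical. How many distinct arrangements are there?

657

A full systematic count gives 657.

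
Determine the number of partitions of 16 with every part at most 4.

There are too many to list fully; the first 12 (by largest part) are:
4,4,4,4
4,4,4,3,1
4,4,4,2,2
4,4,4,2,1,1
4,4,4,1,1,1,1
4,4,3,3,2
4,4,3,3,1,1
4,4,3,2,2,1
4,4,3,2,1,1,1
4,4,3,1,1,1,1,1
4,4,2,2,2,2
4,4,2,2,2,1,1
…and 52 more, for 64 total.

64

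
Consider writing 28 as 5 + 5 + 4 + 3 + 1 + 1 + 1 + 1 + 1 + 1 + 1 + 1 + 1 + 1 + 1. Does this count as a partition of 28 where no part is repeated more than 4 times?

No

The parts sum to 28, and the condition 'no summand is used more than 4 times' is violated.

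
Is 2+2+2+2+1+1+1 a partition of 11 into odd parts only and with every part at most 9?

No

The parts sum to 11, and the condition 'every summand is odd' is violated.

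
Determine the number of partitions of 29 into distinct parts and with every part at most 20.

231

Direct enumeration gives 231 partitions.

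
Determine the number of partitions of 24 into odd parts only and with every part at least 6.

3

They are:
7, 17
9, 15
11, 13
Counting gives 3.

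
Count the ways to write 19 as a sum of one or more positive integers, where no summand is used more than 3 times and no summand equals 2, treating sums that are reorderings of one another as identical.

Enumerating by decreasing first part gives 110 partitions in all.

110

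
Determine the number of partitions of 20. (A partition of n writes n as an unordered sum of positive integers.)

627

There are 627 such partitions.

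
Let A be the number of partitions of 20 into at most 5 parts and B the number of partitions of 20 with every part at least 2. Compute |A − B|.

Partitions of 20 into at most 5 parts: 192.
Partitions of 20 with every part at least 2: 137.
|192 − 137| = 55.

55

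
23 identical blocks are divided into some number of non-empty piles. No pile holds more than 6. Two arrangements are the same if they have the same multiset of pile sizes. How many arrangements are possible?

A full systematic count gives 454.

454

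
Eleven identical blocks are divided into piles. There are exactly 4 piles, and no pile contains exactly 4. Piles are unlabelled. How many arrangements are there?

7

The partitions of 11 that satisfy the conditions:
1,1,1,8
1,1,2,7
1,1,3,6
1,2,2,6
1,2,3,5
2,2,2,5
2,3,3,3
Counting gives 7.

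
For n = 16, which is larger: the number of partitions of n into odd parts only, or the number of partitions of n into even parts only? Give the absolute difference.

Partitions of 16 into odd parts only: 32.
Partitions of 16 into even parts only: 22.
|32 − 22| = 10.

10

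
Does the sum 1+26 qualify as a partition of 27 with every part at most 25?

The parts sum to 27, and the condition 'no summand exceeds 25' is violated.

No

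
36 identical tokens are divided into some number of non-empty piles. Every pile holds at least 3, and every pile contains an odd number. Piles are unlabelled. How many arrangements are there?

There are 83 such partitions.

83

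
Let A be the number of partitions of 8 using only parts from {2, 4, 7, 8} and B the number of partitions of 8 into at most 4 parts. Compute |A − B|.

11

Partitions of 8 using only parts from {2, 4, 7, 8}: 4.
Partitions of 8 into at most 4 parts: 15.
|4 − 15| = 11.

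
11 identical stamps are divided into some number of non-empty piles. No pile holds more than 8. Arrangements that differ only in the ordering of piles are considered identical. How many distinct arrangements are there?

52

A partial list (first 12 by largest part):
8, 3
8, 2, 1
8, 1, 1, 1
7, 4
7, 3, 1
7, 2, 2
7, 2, 1, 1
7, 1, 1, 1, 1
6, 5
6, 4, 1
6, 3, 2
6, 3, 1, 1
…and 40 more, for 52 total.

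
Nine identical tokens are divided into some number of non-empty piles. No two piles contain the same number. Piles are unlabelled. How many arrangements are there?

8

Listing the qualifying partitions of 9:
9
8,1
7,2
6,3
6,2,1
5,4
5,3,1
4,3,2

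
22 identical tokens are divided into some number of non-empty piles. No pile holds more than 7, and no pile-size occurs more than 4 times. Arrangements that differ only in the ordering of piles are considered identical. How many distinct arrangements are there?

256

A full systematic count gives 256.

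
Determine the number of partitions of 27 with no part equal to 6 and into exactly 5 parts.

183

Systematic enumeration (by largest part, then next-largest, …) yields 183.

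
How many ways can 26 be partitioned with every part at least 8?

9

Enumerating:
26
8,18
9,17
10,16
11,15
12,14
13,13
8,8,10
8,9,9
Counting gives 9.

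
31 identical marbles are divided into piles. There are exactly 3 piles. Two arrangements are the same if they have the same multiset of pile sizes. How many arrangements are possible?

Systematic enumeration (by largest part, then next-largest, …) yields 80.

80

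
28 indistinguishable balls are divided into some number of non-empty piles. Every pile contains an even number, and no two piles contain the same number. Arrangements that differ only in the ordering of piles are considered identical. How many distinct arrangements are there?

Enumerating:
28
2,26
4,24
6,22
2,4,22
8,20
2,6,20
10,18
2,8,18
4,6,18
12,16
2,10,16
4,8,16
2,4,6,16
2,12,14
4,10,14
6,8,14
2,4,8,14
6,10,12
2,4,10,12
2,6,8,12
4,6,8,10

22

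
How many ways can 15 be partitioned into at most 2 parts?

The partitions of 15 that satisfy the conditions:
15
14,1
13,2
12,3
11,4
10,5
9,6
8,7

8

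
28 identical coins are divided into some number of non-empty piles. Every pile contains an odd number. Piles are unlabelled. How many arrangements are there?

222

Enumerating by decreasing first part gives 222 partitions in all.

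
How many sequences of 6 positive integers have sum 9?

56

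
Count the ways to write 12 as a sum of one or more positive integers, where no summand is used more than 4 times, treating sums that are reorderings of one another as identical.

60

There are too many to list fully; the first 12 (by largest part) are:
12
11, 1
10, 2
10, 1, 1
9, 3
9, 2, 1
9, 1, 1, 1
8, 4
8, 3, 1
8, 2, 2
8, 2, 1, 1
8, 1, 1, 1, 1
…and 48 more, for 60 total.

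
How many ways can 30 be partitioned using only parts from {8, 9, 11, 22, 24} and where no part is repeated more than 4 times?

Enumerating:
22+8
11+11+8
Counting gives 2.

2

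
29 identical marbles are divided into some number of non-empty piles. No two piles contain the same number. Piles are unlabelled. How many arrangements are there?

Systematic enumeration (by largest part, then next-largest, …) yields 256.

256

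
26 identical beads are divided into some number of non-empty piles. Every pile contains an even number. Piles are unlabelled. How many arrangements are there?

101

A full systematic count gives 101.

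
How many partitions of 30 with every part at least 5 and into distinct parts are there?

There are too many to list fully; the first 12 (by largest part) are:
30
25+5
24+6
23+7
22+8
21+9
20+10
19+11
19+6+5
18+12
18+7+5
17+13
…and 23 more, for 35 total.

35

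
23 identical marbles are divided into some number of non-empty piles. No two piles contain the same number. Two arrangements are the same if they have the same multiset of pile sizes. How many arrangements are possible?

104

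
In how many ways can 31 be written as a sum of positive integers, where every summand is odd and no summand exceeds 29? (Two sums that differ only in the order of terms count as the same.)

339

Counting exhaustively, 339 partitions satisfy the conditions.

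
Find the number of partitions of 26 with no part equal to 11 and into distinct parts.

140

Systematic enumeration (by largest part, then next-largest, …) yields 140.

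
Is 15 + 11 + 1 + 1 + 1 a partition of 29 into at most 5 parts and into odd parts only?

Yes

The parts sum to 29, and the condition 'there are at most 5 summands' holds; the condition 'every summand is odd' holds.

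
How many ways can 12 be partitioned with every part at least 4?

Enumerating:
12
4 + 8
5 + 7
6 + 6
4 + 4 + 4

5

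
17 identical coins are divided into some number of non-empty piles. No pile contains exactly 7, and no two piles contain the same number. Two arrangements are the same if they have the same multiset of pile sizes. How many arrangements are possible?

30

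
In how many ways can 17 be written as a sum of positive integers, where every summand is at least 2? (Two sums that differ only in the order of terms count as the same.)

66

A partial list (first 12 by largest part):
17
2 + 15
3 + 14
4 + 13
2 + 2 + 13
5 + 12
2 + 3 + 12
6 + 11
2 + 4 + 11
3 + 3 + 11
2 + 2 + 2 + 11
7 + 10
…and 54 more, for 66 total.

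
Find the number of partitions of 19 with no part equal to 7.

413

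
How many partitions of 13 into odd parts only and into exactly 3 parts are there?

Listing the qualifying partitions of 13:
11,1,1
9,3,1
7,5,1
7,3,3
5,5,3

5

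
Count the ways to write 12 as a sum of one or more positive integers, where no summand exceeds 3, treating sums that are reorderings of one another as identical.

The partitions of 12 that satisfy the conditions:
3,3,3,3
1,2,3,3,3
1,1,1,3,3,3
2,2,2,3,3
1,1,2,2,3,3
1,1,1,1,2,3,3
1,1,1,1,1,1,3,3
1,2,2,2,2,3
1,1,1,2,2,2,3
1,1,1,1,1,2,2,3
1,1,1,1,1,1,1,2,3
1,1,1,1,1,1,1,1,1,3
2,2,2,2,2,2
1,1,2,2,2,2,2
1,1,1,1,2,2,2,2
1,1,1,1,1,1,2,2,2
1,1,1,1,1,1,1,1,2,2
1,1,1,1,1,1,1,1,1,1,2
1,1,1,1,1,1,1,1,1,1,1,1

19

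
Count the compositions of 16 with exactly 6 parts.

3003

A composition of 16 into 6 positive parts is chosen by placing 5 dividers among the 15 gaps between 16 units: C(15,5) = 3003.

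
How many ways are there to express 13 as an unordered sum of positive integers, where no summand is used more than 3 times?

There are too many to list fully; the first 12 (by largest part) are:
13
12, 1
11, 2
11, 1, 1
10, 3
10, 2, 1
10, 1, 1, 1
9, 4
9, 3, 1
9, 2, 2
9, 2, 1, 1
8, 5
…and 52 more, for 64 total.

64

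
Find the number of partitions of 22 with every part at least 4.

A partial list (first 12 by largest part):
22
18+4
17+5
16+6
15+7
14+8
14+4+4
13+9
13+5+4
12+10
12+6+4
12+5+5
…and 22 more, for 34 total.

34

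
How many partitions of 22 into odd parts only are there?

Counting exhaustively, 89 partitions satisfy the conditions.

89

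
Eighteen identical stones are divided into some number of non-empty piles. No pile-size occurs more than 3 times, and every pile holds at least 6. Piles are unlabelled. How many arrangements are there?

6

Listing the qualifying partitions of 18:
18
6+12
7+11
8+10
9+9
6+6+6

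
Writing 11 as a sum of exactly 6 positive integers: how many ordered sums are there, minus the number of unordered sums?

245

Ordered (compositions into 6 parts): C(10,5) = 252.
Unordered (partitions into 6 parts): 7.
Difference: 252 − 7 = 245.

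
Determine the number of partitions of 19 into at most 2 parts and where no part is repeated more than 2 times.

10

They are:
19
18 + 1
17 + 2
16 + 3
15 + 4
14 + 5
13 + 6
12 + 7
11 + 8
10 + 9
That's 10 in total.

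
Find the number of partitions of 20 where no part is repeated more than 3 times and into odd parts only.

A partial list (first 12 by largest part):
19 + 1
17 + 3
17 + 1 + 1 + 1
15 + 5
15 + 3 + 1 + 1
13 + 7
13 + 5 + 1 + 1
13 + 3 + 3 + 1
11 + 9
11 + 7 + 1 + 1
11 + 5 + 3 + 1
11 + 3 + 3 + 3
…and 15 more, for 27 total.

27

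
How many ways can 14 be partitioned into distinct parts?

22

Enumerating:
14
13+1
12+2
11+3
11+2+1
10+4
10+3+1
9+5
9+4+1
9+3+2
8+6
8+5+1
8+4+2
8+3+2+1
7+6+1
7+5+2
7+4+3
7+4+2+1
6+5+3
6+5+2+1
6+4+3+1
5+4+3+2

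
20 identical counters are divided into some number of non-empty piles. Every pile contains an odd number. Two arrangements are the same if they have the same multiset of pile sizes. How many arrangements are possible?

64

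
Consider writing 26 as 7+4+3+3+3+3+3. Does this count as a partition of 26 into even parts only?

No

The parts sum to 26, and the condition 'every summand is even' is violated.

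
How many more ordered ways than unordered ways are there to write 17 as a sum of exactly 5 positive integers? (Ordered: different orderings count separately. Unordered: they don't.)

1773

Ordered (compositions into 5 parts): C(16,4) = 1820.
Partitions of 17 into exactly 5 parts: 47.
Difference: 1820 − 47 = 1773.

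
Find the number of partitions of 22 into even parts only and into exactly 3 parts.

10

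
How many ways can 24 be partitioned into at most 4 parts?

A full systematic count gives 169.

169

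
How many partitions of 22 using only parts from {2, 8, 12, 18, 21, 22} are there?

7

Listing the qualifying partitions of 22:
22
18+2+2
12+8+2
12+2+2+2+2+2
8+8+2+2+2
8+2+2+2+2+2+2+2
2+2+2+2+2+2+2+2+2+2+2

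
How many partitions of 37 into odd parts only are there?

Systematic enumeration (by largest part, then next-largest, …) yields 760.

760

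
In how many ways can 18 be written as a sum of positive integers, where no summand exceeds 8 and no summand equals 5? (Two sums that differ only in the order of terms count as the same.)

Direct enumeration gives 199 partitions.

199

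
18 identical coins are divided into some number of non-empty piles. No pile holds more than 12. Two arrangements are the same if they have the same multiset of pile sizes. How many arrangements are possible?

Enumerating by decreasing first part gives 366 partitions in all.

366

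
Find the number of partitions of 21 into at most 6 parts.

331

Systematic enumeration (by largest part, then next-largest, …) yields 331.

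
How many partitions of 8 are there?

Listing the qualifying partitions of 8:
8
1,7
2,6
1,1,6
3,5
1,2,5
1,1,1,5
4,4
1,3,4
2,2,4
1,1,2,4
1,1,1,1,4
2,3,3
1,1,3,3
1,2,2,3
1,1,1,2,3
1,1,1,1,1,3
2,2,2,2
1,1,2,2,2
1,1,1,1,2,2
1,1,1,1,1,1,2
1,1,1,1,1,1,1,1
That's 22 in total.

22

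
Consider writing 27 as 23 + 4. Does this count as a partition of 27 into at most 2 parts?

Yes

The parts sum to 27, and the condition 'there are at most 2 summands' holds.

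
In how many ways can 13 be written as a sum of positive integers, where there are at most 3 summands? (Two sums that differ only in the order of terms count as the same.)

21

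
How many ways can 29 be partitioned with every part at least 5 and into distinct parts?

There are too many to list fully; the first 12 (by largest part) are:
29
5+24
6+23
7+22
8+21
9+20
10+19
11+18
5+6+18
12+17
5+7+17
13+16
…and 18 more, for 30 total.

30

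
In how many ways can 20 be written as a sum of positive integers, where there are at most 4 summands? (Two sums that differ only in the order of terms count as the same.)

Systematic enumeration (by largest part, then next-largest, …) yields 108.

108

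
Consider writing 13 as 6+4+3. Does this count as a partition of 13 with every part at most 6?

The parts sum to 13, and the condition 'no summand exceeds 6' holds.

Yes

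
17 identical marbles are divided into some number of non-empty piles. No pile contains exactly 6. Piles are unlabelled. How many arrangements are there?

Counting exhaustively, 241 partitions satisfy the conditions.

241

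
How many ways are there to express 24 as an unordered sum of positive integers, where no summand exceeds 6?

Systematic enumeration (by largest part, then next-largest, …) yields 532.

532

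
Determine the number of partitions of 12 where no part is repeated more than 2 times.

36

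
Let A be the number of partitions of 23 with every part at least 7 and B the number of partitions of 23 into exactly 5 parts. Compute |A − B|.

Partitions of 23 with every part at least 7: 8.
Partitions of 23 into exactly 5 parts: 141.
|8 − 141| = 133.

133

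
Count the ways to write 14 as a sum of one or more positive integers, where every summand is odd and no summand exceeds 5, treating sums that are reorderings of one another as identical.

11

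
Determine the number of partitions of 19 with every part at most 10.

423

Direct enumeration gives 423 partitions.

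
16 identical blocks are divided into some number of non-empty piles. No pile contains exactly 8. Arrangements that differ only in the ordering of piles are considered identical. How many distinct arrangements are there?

209

Direct enumeration gives 209 partitions.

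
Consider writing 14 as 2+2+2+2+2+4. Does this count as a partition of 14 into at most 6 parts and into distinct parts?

The parts sum to 14, and the condition 'all summands are distinct' is violated.

No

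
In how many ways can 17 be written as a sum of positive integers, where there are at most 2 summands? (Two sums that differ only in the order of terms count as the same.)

9

Listing the qualifying partitions of 17:
17
16+1
15+2
14+3
13+4
12+5
11+6
10+7
9+8
That's 9 in total.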